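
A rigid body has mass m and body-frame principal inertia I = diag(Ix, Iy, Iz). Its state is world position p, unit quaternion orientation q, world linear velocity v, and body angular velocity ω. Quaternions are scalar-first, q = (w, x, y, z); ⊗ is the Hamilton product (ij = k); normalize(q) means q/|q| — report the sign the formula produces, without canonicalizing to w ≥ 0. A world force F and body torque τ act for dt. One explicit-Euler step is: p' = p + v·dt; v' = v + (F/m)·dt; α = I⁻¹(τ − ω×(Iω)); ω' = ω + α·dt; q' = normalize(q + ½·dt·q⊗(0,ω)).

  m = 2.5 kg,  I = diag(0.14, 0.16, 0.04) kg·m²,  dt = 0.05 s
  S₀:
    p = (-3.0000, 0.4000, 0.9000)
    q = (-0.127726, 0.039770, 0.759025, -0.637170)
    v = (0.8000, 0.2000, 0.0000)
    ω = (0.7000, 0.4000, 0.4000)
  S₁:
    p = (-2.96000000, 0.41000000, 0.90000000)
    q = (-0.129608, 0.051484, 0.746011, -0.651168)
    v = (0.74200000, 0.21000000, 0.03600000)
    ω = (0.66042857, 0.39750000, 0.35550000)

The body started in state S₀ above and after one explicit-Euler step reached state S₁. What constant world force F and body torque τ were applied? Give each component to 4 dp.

F = (-2.9000, 0.5000, 1.8000)
τ = (-0.1300, 0.0200, -0.0300)

ω₁ − ω₀ = (-0.03957143, -0.00250000, -0.04450000)
precession coupling = (-0.0192, 0.0280, 0.0056)
applied torque τ = (-0.1300, 0.0200, -0.0300)
Δv = v₁−v₀ = (-0.05800000, 0.01000000, 0.03600000)
F = m·Δv/dt = (-2.9000, 0.5000, 1.8000)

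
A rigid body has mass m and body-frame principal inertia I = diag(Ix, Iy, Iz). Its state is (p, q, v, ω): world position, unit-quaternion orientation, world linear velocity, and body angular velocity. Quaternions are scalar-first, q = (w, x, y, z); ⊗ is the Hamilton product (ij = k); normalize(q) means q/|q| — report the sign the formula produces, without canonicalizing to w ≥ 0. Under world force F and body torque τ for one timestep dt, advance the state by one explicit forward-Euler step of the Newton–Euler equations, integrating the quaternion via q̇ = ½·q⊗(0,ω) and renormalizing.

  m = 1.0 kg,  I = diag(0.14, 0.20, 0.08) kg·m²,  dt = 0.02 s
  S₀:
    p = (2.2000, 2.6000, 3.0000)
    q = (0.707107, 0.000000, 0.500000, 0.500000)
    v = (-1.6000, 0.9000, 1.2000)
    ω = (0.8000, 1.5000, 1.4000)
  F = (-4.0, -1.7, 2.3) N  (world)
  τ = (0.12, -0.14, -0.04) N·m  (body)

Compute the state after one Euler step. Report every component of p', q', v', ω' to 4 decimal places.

gyro term ω×Iω = (-0.2520, 0.0672, 0.0720)
α = I⁻¹(τ − ω×Iω) = (2.6571, -1.0360, -1.4000)
ω' = ω + α·dt = (0.8531, 1.4793, 1.3720)
2q̇ = q⊗(0,ω) = (-1.4500000, 0.5156856, 1.4606605, 0.5899498)
updated quaternion q' = (0.6924, 0.0052, 0.5145, 0.5058)
linear accel F/m = (-4.0000, -1.7000, 2.3000)
p + v·dt = (2.1680, 2.6180, 3.0240)
new velocity v' = (-1.6800, 0.8660, 1.2460)

p' = (2.1680, 2.6180, 3.0240)
q' = (0.6924, 0.0052, 0.5145, 0.5058)
v' = (-1.6800, 0.8660, 1.2460)
ω' = (0.8531, 1.4793, 1.3720)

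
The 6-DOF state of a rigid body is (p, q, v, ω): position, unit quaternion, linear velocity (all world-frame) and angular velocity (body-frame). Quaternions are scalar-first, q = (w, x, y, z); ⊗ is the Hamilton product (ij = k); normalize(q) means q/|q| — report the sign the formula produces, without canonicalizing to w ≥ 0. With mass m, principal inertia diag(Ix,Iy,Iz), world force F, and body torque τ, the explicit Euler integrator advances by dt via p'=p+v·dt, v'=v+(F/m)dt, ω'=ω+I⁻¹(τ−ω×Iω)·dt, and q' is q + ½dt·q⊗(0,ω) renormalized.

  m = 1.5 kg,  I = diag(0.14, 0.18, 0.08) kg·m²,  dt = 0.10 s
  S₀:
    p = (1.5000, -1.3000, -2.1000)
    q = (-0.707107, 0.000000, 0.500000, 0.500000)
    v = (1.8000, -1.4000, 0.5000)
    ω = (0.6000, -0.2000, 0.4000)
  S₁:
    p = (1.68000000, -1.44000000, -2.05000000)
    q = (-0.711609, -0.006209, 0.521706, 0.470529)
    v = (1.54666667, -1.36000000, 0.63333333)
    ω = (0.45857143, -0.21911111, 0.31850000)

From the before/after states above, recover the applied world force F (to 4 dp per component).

F = (-3.8000, 0.6000, 2.0000)

v₁ − v₀ = (-0.25333333, 0.04000000, 0.13333333)
F = m·Δv/dt = (-3.8000, 0.6000, 2.0000)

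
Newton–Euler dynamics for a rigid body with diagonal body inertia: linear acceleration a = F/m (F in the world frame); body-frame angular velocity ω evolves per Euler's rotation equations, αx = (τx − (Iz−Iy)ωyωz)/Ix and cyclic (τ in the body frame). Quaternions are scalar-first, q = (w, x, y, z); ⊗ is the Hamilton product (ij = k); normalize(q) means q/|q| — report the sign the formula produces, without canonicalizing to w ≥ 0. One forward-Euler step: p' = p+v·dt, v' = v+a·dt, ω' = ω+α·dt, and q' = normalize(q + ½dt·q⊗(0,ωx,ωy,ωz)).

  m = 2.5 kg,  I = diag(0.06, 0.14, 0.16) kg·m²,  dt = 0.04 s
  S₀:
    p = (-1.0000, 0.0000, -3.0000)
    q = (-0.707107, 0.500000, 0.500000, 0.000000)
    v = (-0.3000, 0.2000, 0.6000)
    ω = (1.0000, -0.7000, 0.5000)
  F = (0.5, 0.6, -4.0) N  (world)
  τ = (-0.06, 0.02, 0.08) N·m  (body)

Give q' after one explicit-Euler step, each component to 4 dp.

q⊗(0,ω) = (-0.1500000, -0.4571070, 0.2449749, -1.2035535)
q' = normalize(q + ½dt·q⊗(0,ω)) = (-0.7099, 0.4907, 0.5047, -0.0241)

q' = (-0.7099, 0.4907, 0.5047, -0.0241)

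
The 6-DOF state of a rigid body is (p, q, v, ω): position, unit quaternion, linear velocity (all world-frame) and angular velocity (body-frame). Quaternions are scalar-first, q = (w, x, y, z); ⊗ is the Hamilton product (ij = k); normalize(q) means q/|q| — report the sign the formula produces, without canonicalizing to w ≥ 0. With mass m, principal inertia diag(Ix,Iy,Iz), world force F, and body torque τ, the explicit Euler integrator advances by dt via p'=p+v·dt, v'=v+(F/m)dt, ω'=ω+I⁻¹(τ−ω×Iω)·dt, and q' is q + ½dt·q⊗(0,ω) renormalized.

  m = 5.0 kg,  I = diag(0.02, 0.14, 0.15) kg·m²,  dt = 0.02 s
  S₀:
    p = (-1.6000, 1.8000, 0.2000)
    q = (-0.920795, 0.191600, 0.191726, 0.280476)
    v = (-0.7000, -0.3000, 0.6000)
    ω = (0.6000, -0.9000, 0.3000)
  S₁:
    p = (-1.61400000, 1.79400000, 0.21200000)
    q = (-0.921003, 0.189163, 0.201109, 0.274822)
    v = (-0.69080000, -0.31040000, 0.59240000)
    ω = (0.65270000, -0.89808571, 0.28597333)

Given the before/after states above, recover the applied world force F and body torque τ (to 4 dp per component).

ω₁ − ω₀ = (0.05270000, 0.00191429, -0.01402667)
ω₀×(Iω₀) = (-0.0027, -0.0234, -0.0648)
I·α + gyro = (0.0500, -0.0100, -0.1700)
v₁ − v₀ = (0.00920000, -0.01040000, -0.00760000)
applied force F = (2.3000, -2.6000, -1.9000)

F = (2.3000, -2.6000, -1.9000)
τ = (0.0500, -0.0100, -0.1700)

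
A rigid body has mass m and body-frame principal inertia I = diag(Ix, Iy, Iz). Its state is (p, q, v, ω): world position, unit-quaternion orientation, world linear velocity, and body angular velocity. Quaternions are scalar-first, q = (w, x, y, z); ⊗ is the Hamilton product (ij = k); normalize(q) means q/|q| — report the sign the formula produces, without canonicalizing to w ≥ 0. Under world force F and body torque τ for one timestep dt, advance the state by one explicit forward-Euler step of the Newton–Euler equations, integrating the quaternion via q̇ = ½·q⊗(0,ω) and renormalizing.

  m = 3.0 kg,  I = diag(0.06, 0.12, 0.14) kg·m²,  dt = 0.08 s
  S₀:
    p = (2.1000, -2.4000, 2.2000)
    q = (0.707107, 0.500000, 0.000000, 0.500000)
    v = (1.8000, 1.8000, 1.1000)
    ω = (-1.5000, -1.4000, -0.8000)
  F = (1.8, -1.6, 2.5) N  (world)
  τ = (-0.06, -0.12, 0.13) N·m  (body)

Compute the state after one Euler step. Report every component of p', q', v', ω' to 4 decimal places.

p' = (2.2440, -2.2560, 2.2880)
q' = (0.7502, 0.4837, -0.0534, 0.4476)
v' = (1.8480, 1.7573, 1.1667)
ω' = (-1.6099, -1.4160, -0.7977)

precession coupling ω×(Iω) = (0.0224, -0.0960, 0.1260)
α = I⁻¹(τ − ω×Iω) = (-1.3733, -0.2000, 0.0286)
new body rate ω' = (-1.6099, -1.4160, -0.7977)
2q̇ = q⊗(0,ω) = (1.1500000, -0.3606605, -1.3399498, -1.2656856)
q + ½dt·q⊗(0,ω), renormalized = (0.7502, 0.4837, -0.0534, 0.4476)
p + v·dt = (2.2440, -2.2560, 2.2880)
v + (F/m)dt = (1.8480, 1.7573, 1.1667)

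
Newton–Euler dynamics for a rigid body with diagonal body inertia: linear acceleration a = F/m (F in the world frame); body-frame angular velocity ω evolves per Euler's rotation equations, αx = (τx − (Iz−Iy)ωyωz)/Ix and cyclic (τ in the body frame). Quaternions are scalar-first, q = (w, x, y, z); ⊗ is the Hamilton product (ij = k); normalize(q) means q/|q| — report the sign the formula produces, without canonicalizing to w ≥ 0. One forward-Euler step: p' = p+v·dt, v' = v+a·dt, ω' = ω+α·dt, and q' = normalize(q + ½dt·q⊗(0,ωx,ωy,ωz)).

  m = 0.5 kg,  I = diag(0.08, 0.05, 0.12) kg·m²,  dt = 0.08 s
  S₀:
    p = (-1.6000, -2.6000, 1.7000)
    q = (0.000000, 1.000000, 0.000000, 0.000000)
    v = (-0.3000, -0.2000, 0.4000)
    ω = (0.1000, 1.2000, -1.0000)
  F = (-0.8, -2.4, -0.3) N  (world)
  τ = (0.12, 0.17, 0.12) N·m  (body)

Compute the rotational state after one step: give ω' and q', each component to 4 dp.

gyro term ω×Iω = (-0.0840, 0.0040, -0.0036)
angular accel α = (2.5500, 3.3200, 1.0300)
ω' = ω + α·dt = (0.3040, 1.4656, -0.9176)
2q̇ = q⊗(0,ω) = (-0.1000000, 0.0000000, 1.0000000, 1.2000000)
q + ½dt·q⊗(0,ω), renormalized = (-0.0040, 0.9980, 0.0399, 0.0479)

ω' = (0.3040, 1.4656, -0.9176)
q' = (-0.0040, 0.9980, 0.0399, 0.0479)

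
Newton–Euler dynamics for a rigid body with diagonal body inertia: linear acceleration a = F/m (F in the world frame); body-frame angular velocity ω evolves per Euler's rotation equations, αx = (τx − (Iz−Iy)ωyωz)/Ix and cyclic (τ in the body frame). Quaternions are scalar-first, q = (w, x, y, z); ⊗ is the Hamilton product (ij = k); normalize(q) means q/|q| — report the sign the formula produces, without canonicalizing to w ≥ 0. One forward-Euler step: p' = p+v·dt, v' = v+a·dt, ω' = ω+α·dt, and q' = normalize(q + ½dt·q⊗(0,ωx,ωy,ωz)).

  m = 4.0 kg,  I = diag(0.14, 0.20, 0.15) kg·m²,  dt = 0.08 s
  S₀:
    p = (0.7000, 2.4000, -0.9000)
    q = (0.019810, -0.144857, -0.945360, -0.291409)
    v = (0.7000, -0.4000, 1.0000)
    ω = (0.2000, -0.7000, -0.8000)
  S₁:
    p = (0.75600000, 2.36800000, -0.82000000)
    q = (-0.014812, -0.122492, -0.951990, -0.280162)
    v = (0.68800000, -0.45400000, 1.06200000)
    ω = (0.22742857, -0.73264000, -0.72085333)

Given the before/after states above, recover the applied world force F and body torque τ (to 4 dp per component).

ω₁ − ω₀ = (0.02742857, -0.03264000, 0.07914667)
τ = I·(Δω/dt) + ω₀×(Iω₀) = (0.0200, -0.0800, 0.1400)
Δv = v₁−v₀ = (-0.01200000, -0.05400000, 0.06200000)
F = m·Δv/dt = (-0.6000, -2.7000, 3.1000)

F = (-0.6000, -2.7000, 3.1000)
τ = (0.0200, -0.0800, 0.1400)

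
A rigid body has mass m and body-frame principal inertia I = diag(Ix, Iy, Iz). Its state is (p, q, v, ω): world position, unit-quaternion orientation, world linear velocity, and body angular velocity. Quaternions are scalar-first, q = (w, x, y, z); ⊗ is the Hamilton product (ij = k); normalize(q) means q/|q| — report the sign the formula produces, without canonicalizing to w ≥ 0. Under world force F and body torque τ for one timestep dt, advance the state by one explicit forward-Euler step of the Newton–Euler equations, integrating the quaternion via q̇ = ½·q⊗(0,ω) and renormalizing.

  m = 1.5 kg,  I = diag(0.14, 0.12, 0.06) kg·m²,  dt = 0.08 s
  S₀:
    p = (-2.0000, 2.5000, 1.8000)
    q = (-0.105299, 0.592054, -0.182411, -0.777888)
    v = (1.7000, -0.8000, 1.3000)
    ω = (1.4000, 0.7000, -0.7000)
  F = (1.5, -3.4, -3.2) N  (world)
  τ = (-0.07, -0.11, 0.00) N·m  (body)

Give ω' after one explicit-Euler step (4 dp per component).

ω' = (1.3432, 0.6789, -0.6739)

α = I⁻¹(τ − ω×Iω) = (-0.7100, -0.2633, 0.3267)
ω + α·dt = (1.3432, 0.6789, -0.6739)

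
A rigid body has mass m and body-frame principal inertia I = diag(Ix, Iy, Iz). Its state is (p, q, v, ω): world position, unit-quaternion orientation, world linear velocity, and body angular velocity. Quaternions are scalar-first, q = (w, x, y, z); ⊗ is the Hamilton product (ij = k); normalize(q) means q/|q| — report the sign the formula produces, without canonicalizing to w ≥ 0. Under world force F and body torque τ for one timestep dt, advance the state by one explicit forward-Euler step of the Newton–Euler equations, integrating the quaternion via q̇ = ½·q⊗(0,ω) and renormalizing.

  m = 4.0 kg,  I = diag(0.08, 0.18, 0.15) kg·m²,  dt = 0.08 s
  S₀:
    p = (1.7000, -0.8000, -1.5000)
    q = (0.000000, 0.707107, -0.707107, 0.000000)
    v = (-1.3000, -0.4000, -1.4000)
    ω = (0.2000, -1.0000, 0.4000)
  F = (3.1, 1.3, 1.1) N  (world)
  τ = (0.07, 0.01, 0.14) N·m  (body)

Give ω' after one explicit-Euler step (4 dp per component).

ω' = (0.2580, -0.9931, 0.4853)

gyro term ω×Iω = (0.0120, -0.0056, -0.0200)
angular accel α = (0.7250, 0.0867, 1.0667)
ω + α·dt = (0.2580, -0.9931, 0.4853)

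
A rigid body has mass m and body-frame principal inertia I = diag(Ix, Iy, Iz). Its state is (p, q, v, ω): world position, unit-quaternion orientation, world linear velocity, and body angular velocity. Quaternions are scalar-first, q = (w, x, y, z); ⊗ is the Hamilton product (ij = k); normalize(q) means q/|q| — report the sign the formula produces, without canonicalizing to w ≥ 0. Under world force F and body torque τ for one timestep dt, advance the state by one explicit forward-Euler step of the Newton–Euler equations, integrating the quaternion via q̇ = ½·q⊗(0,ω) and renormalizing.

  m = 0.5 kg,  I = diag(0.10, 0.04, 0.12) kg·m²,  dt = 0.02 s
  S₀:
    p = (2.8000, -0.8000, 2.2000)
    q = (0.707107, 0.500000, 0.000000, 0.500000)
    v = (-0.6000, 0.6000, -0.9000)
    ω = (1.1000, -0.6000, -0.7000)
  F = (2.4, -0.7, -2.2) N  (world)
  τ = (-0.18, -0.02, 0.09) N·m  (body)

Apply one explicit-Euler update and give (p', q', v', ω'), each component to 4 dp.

a = (4.8000, -1.4000, -4.4000)
new position p' = (2.7880, -0.7880, 2.1820)
v' = v + a·dt = (-0.5040, 0.5720, -0.9880)
precession coupling ω×(Iω) = (0.0336, 0.0154, 0.0396)
α = I⁻¹(τ − ω×Iω) = (-2.1360, -0.8850, 0.4200)
new body rate ω' = (1.0573, -0.6177, -0.6916)
Hamilton product q⊗(0,ω) = (-0.2000000, 1.0778177, 0.4757358, -0.7949749)
q' = normalize(q + ½dt·q⊗(0,ω)) = (0.7050, 0.5107, 0.0048, 0.4920)

p' = (2.7880, -0.7880, 2.1820)
q' = (0.7050, 0.5107, 0.0048, 0.4920)
v' = (-0.5040, 0.5720, -0.9880)
ω' = (1.0573, -0.6177, -0.6916)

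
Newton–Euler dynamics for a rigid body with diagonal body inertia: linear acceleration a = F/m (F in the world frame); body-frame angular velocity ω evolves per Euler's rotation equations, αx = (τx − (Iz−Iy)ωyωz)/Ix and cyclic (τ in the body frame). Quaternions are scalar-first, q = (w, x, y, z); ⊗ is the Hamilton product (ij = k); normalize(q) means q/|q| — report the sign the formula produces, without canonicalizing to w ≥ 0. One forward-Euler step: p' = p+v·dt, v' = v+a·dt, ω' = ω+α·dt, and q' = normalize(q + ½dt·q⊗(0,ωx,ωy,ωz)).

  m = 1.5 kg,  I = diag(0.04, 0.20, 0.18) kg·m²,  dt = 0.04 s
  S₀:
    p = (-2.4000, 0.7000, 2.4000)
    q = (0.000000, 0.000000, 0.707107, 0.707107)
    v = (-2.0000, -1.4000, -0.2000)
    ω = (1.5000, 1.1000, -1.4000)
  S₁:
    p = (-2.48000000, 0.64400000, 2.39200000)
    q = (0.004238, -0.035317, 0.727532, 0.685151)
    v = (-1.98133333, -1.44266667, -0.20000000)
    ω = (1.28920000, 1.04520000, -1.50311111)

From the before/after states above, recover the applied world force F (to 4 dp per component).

F = (0.7000, -1.6000, 0.0000)

v₁ − v₀ = (0.01866667, -0.04266667, 0.00000000)
F = m·Δv/dt = (0.7000, -1.6000, 0.0000)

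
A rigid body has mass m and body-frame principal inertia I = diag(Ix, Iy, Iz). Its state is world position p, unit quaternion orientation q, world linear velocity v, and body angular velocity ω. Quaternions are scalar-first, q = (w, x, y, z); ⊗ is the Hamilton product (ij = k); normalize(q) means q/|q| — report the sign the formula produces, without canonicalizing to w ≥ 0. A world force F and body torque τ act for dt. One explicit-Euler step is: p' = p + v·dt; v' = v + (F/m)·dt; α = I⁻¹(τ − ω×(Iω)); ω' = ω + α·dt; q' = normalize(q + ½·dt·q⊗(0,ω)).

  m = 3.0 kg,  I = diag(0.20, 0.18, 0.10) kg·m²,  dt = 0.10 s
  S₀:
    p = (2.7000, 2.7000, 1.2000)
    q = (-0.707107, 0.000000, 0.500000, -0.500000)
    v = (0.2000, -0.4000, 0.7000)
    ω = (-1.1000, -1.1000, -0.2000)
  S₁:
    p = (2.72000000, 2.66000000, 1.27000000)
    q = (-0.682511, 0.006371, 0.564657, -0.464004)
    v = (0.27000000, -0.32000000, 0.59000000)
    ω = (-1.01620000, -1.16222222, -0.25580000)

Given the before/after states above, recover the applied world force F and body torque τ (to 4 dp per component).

F = (2.1000, 2.4000, -3.3000)
τ = (0.1500, -0.0900, -0.0800)

velocity change Δv = (0.07000000, 0.08000000, -0.11000000)
F = m·Δv/dt = (2.1000, 2.4000, -3.3000)
rate change Δω = (0.08380000, -0.06222222, -0.05580000)
applied torque τ = (0.1500, -0.0900, -0.0800)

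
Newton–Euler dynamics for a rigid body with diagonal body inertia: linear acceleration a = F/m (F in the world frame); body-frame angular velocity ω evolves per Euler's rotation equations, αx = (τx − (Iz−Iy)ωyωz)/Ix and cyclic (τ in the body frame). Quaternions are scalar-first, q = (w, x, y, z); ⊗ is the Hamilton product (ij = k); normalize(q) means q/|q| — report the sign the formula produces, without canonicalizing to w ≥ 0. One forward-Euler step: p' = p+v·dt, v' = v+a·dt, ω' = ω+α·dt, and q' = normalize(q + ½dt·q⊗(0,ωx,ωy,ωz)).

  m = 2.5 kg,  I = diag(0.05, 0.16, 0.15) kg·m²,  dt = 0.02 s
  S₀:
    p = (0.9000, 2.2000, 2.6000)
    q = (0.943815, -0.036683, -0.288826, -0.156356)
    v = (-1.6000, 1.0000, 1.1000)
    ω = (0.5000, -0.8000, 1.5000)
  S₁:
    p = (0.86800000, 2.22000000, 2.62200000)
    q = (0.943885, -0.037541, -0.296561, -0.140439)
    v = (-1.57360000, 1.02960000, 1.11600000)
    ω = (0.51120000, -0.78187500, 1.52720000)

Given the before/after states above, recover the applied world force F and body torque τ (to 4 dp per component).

F = (3.3000, 3.7000, 2.0000)
τ = (0.0400, 0.0700, 0.1600)

velocity change Δv = (0.02640000, 0.02960000, 0.01600000)
m·(v₁−v₀)/dt = (3.3000, 3.7000, 2.0000)
ω₁ − ω₀ = (0.01120000, 0.01812500, 0.02720000)
τ = I·(Δω/dt) + ω₀×(Iω₀) = (0.0400, 0.0700, 0.1600)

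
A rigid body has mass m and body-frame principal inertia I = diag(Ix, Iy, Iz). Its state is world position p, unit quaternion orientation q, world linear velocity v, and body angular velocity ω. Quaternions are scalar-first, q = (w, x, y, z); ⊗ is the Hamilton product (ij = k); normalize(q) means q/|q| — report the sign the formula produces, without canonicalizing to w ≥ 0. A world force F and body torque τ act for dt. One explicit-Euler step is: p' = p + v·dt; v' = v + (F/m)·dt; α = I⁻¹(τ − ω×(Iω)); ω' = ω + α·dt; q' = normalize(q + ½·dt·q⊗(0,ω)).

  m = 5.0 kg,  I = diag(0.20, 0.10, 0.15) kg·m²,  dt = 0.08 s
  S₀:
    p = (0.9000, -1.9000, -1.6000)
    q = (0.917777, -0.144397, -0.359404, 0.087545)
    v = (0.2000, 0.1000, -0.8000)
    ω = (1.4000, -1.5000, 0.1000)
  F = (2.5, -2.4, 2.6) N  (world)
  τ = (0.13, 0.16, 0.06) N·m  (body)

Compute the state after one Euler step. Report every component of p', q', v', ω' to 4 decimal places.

p' = (0.9160, -1.8920, -1.6640)
q' = (0.9009, -0.0889, -0.4076, 0.1196)
v' = (0.2400, 0.0616, -0.7584)
ω' = (1.4550, -1.3776, 0.0200)

α = I⁻¹(τ − ω×Iω) = (0.6875, 1.5300, -1.0000)
new body rate ω' = (1.4550, -1.3776, 0.0200)
2q̇ = q⊗(0,ω) = (-0.3457047, 1.3802649, -1.2396628, 0.8115388)
q + ½dt·q⊗(0,ω), renormalized = (0.9009, -0.0889, -0.4076, 0.1196)
linear accel F/m = (0.5000, -0.4800, 0.5200)
p + v·dt = (0.9160, -1.8920, -1.6640)
v' = v + a·dt = (0.2400, 0.0616, -0.7584)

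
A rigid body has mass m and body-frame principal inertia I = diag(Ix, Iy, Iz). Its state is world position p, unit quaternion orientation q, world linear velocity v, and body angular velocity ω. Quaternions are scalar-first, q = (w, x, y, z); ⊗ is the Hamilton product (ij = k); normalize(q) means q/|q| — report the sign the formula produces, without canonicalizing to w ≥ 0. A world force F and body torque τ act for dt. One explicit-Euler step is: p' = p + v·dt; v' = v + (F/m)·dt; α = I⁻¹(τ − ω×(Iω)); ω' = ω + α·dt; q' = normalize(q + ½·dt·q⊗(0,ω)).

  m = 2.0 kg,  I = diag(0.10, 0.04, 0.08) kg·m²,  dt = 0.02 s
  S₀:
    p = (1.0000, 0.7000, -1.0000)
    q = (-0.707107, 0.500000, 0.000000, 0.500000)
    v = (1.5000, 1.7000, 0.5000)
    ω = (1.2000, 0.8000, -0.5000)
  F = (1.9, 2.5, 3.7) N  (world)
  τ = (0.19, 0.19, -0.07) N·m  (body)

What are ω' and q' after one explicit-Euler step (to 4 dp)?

ω' = (1.2412, 0.9010, -0.5031)
q' = (-0.7105, 0.4875, 0.0028, 0.5075)

gyro term ω×Iω = (-0.0160, -0.0120, -0.0576)
angular accel α = (2.0600, 5.0500, -0.1550)
ω + α·dt = (1.2412, 0.9010, -0.5031)
q⊗(0,ω) = (-0.3500000, -1.2485284, 0.2843144, 0.7535535)
q + ½dt·q⊗(0,ω), renormalized = (-0.7105, 0.4875, 0.0028, 0.5075)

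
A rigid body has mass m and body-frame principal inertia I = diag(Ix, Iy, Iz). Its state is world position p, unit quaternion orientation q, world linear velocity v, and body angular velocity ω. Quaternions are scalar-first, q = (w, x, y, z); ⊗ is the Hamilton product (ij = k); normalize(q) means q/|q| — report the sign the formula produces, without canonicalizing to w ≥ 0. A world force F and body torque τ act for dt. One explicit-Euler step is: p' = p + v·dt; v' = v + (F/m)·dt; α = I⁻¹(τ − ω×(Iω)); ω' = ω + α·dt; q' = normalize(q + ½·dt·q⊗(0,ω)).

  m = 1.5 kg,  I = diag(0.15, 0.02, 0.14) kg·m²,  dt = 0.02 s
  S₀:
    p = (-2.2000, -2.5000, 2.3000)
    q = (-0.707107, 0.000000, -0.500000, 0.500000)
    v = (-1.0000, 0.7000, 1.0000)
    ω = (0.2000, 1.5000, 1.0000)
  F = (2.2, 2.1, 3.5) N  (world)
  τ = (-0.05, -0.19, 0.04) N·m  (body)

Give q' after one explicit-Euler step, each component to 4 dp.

q⊗(0,ω) = (0.2500000, -1.3914214, -0.9606605, -0.6071070)
updated quaternion q' = (-0.7045, -0.0139, -0.5095, 0.4938)

q' = (-0.7045, -0.0139, -0.5095, 0.4938)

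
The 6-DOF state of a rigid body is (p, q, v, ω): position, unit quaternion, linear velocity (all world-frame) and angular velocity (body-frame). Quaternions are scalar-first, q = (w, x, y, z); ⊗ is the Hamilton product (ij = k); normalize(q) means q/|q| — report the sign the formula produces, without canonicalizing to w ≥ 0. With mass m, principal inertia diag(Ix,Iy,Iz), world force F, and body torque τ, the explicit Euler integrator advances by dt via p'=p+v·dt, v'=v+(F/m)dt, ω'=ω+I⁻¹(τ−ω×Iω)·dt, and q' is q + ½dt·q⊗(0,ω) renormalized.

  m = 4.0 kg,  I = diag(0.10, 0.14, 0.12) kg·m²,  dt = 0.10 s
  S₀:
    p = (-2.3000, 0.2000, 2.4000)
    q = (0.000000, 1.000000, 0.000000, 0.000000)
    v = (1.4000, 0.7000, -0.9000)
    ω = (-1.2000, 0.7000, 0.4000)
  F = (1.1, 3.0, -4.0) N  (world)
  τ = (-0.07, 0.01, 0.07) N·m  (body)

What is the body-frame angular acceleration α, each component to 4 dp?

ω×(Iω) gyroscopic = (-0.0056, 0.0096, -0.0336)
α = I⁻¹(τ − ω×Iω) = (-0.6440, 0.0029, 0.8633)

α = (-0.6440, 0.0029, 0.8633)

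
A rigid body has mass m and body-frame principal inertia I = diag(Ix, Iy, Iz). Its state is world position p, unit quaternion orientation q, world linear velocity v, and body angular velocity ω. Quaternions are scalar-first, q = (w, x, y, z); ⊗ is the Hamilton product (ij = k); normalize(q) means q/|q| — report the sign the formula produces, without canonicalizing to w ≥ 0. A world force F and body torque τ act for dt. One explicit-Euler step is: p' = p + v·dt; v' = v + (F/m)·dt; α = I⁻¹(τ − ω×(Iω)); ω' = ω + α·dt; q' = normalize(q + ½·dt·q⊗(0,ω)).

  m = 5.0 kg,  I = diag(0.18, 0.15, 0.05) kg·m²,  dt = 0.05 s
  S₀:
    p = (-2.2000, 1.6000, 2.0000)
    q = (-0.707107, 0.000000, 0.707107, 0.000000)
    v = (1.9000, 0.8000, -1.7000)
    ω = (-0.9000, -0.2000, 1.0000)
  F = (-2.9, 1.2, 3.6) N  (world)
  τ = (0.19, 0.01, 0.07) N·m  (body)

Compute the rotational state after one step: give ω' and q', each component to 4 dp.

ω' = (-0.8528, -0.1577, 1.0754)
q' = (-0.7032, 0.0336, 0.7102, -0.0018)

gyro term ω×Iω = (0.0200, -0.1170, -0.0054)
α = I⁻¹(τ − ω×Iω) = (0.9444, 0.8467, 1.5080)
ω + α·dt = (-0.8528, -0.1577, 1.0754)
2q̇ = q⊗(0,ω) = (0.1414214, 1.3435033, 0.1414214, -0.0707107)
q' = normalize(q + ½dt·q⊗(0,ω)) = (-0.7032, 0.0336, 0.7102, -0.0018)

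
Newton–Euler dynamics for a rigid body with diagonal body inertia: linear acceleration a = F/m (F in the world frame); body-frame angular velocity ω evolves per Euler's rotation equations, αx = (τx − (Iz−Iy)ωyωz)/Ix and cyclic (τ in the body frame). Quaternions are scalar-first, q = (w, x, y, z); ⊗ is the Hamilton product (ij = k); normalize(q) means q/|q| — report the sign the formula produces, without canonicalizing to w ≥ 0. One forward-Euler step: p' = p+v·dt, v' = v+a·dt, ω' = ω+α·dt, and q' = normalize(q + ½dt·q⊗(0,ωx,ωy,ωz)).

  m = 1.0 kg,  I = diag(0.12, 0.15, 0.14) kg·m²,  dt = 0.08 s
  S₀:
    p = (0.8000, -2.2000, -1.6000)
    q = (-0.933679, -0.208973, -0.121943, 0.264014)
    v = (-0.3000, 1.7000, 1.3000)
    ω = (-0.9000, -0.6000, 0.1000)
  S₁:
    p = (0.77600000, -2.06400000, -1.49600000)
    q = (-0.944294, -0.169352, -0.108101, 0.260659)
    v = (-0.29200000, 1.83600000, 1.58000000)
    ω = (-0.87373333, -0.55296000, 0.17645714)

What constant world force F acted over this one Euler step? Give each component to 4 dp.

velocity change Δv = (0.00800000, 0.13600000, 0.28000000)
applied force F = (0.1000, 1.7000, 3.5000)

F = (0.1000, 1.7000, 3.5000)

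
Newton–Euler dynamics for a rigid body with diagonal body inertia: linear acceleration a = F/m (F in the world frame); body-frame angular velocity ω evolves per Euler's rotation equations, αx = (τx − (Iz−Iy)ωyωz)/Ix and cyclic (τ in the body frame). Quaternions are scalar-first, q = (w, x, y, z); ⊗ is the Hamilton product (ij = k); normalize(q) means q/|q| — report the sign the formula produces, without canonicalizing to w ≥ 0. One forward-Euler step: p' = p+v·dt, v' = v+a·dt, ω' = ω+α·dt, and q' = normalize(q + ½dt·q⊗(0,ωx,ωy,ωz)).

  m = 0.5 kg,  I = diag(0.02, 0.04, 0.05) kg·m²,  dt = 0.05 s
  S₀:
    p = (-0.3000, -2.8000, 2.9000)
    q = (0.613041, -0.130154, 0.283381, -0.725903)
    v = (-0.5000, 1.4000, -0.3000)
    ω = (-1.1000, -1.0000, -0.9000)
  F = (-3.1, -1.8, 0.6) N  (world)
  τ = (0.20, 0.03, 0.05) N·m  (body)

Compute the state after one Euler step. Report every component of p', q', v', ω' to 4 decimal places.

precession coupling ω×(Iω) = (0.0090, -0.0297, 0.0220)
α = I⁻¹(τ − ω×Iω) = (9.5500, 1.4925, 0.5600)
new body rate ω' = (-0.6225, -0.9254, -0.8720)
Hamilton product q⊗(0,ω) = (-0.5131011, -1.6552910, 0.0683137, -0.1098638)
q' = normalize(q + ½dt·q⊗(0,ω)) = (0.5996, -0.1714, 0.2848, -0.7280)
a = (-6.2000, -3.6000, 1.2000)
p + v·dt = (-0.3250, -2.7300, 2.8850)
v + (F/m)dt = (-0.8100, 1.2200, -0.2400)

p' = (-0.3250, -2.7300, 2.8850)
q' = (0.5996, -0.1714, 0.2848, -0.7280)
v' = (-0.8100, 1.2200, -0.2400)
ω' = (-0.6225, -0.9254, -0.8720)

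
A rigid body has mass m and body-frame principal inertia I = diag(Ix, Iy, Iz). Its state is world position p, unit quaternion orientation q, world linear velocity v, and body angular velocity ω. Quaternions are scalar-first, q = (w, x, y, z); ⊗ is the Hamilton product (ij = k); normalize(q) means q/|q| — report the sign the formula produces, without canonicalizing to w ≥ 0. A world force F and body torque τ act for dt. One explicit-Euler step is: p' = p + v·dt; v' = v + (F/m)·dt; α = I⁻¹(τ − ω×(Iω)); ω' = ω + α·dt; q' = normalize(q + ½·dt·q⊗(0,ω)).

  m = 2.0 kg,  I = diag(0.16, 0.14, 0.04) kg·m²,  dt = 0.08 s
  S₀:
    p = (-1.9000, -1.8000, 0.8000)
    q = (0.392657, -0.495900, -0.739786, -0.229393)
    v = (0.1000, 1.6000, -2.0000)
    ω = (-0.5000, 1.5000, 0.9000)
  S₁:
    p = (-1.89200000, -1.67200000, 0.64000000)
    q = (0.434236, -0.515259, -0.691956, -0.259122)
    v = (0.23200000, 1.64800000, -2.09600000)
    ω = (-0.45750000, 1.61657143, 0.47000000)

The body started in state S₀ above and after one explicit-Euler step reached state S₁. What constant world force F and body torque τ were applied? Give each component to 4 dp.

Δω = ω₁−ω₀ = (0.04250000, 0.11657143, -0.43000000)
ω₀×(Iω₀) = (-0.1350, -0.0540, 0.0150)
τ = I·(Δω/dt) + ω₀×(Iω₀) = (-0.0500, 0.1500, -0.2000)
Δv = v₁−v₀ = (0.13200000, 0.04800000, -0.09600000)
m·(v₁−v₀)/dt = (3.3000, 1.2000, -2.4000)

F = (3.3000, 1.2000, -2.4000)
τ = (-0.0500, 0.1500, -0.2000)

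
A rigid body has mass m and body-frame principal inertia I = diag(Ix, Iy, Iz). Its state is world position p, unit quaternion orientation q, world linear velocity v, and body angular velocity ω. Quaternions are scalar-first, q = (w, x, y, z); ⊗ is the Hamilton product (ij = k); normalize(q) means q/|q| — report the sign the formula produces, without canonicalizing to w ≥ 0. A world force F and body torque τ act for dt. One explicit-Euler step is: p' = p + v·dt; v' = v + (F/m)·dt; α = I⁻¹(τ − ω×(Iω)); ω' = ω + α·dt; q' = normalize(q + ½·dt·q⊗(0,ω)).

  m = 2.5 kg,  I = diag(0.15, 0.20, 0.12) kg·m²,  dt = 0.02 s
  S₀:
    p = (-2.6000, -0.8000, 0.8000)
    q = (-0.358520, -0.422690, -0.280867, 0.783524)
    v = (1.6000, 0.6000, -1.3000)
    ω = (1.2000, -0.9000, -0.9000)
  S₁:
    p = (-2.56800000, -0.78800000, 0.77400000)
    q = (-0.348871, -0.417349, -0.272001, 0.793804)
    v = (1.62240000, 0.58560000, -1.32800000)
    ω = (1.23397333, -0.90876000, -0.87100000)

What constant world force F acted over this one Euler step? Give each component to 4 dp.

velocity change Δv = (0.02240000, -0.01440000, -0.02800000)
m·(v₁−v₀)/dt = (2.8000, -1.8000, -3.5000)

F = (2.8000, -1.8000, -3.5000)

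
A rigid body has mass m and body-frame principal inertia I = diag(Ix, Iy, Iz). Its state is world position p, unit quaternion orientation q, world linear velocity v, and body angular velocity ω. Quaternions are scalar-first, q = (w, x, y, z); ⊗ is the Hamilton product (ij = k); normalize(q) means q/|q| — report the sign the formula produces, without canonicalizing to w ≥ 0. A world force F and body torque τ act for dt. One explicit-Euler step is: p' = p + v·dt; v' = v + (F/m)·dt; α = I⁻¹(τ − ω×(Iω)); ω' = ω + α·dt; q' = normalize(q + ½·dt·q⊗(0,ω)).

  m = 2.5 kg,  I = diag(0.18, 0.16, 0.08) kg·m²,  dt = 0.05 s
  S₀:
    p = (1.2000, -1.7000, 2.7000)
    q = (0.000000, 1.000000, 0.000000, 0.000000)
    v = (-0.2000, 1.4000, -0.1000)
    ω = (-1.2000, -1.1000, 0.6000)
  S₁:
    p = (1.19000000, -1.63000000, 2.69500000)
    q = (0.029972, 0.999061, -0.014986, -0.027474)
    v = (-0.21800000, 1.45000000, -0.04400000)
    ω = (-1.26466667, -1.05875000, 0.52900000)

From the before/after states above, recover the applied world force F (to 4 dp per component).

F = (-0.9000, 2.5000, 2.8000)

v₁ − v₀ = (-0.01800000, 0.05000000, 0.05600000)
F = m·Δv/dt = (-0.9000, 2.5000, 2.8000)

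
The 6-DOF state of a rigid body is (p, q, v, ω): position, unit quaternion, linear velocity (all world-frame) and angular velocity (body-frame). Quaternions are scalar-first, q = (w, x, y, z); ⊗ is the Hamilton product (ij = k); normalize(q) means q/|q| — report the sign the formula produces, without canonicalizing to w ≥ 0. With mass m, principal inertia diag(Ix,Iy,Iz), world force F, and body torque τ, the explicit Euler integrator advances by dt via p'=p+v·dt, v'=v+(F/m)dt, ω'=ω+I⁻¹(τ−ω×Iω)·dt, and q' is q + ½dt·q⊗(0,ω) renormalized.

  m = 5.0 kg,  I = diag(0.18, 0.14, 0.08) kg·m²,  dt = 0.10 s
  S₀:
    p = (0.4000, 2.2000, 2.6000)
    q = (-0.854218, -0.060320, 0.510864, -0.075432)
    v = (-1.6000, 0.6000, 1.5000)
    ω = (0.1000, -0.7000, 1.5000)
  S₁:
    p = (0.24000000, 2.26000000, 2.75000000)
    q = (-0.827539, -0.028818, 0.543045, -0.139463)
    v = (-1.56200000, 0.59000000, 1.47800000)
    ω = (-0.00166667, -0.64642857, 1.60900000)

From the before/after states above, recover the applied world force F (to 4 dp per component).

Δv = v₁−v₀ = (0.03800000, -0.01000000, -0.02200000)
F = m·Δv/dt = (1.9000, -0.5000, -1.1000)

F = (1.9000, -0.5000, -1.1000)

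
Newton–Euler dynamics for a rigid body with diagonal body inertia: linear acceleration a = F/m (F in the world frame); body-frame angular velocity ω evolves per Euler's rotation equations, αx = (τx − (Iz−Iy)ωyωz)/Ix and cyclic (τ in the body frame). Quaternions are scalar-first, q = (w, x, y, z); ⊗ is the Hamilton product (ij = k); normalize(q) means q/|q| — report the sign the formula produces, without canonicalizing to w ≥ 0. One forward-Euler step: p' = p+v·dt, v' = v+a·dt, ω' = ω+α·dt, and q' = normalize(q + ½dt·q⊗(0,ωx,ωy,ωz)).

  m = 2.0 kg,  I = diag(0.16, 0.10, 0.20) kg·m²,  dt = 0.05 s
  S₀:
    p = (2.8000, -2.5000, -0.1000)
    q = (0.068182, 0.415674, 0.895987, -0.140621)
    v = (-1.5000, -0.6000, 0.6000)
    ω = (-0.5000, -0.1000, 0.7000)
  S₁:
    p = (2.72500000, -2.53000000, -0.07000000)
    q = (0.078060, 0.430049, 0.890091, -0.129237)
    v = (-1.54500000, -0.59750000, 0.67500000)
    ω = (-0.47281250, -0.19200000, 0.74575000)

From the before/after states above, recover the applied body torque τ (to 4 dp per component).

rate change Δω = (0.02718750, -0.09200000, 0.04575000)
τ = I·(Δω/dt) + ω₀×(Iω₀) = (0.0800, -0.1700, 0.1800)

τ = (0.0800, -0.1700, 0.1800)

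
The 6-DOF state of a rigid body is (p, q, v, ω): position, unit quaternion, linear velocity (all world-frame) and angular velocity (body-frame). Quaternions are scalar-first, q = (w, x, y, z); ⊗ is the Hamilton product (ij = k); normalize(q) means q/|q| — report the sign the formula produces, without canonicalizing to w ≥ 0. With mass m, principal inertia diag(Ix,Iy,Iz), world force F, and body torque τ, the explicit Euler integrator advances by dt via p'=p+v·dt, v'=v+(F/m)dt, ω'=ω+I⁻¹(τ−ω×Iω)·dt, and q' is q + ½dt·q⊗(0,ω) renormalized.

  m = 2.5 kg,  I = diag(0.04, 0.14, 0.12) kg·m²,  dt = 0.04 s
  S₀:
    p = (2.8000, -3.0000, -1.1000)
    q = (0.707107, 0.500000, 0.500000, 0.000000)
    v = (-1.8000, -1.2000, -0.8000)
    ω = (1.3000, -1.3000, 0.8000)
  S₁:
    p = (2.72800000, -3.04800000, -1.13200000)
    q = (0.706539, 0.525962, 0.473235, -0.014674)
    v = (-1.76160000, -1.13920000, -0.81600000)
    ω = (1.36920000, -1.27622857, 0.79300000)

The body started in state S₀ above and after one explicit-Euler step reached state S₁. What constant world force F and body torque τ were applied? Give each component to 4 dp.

F = (2.4000, 3.8000, -1.0000)
τ = (0.0900, 0.0000, -0.1900)

rate change Δω = (0.06920000, 0.02377143, -0.00700000)
gyro term ω₀×Iω₀ = (0.0208, -0.0832, -0.1690)
I·α + gyro = (0.0900, 0.0000, -0.1900)
v₁ − v₀ = (0.03840000, 0.06080000, -0.01600000)
m·(v₁−v₀)/dt = (2.4000, 3.8000, -1.0000)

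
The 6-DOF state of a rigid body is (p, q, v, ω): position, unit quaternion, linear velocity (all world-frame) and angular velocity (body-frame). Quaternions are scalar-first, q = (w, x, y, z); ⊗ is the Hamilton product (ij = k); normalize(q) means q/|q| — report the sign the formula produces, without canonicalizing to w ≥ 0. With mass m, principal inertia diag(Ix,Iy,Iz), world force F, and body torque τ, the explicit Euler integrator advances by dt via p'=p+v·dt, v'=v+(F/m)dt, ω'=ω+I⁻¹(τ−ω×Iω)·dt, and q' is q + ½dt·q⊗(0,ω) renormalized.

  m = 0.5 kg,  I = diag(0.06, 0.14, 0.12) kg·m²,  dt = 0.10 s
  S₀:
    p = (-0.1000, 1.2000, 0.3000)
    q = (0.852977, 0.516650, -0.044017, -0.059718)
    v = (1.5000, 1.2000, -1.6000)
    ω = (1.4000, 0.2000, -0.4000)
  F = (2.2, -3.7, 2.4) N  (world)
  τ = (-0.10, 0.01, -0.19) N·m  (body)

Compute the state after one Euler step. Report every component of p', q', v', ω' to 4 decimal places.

p' = (0.0500, 1.3200, 0.1400)
q' = (0.8139, 0.5763, -0.0293, -0.0683)
v' = (1.9400, 0.4600, -1.1200)
ω' = (1.2307, 0.1831, -0.5770)

(τ − ω×Iω)/I = (-1.6933, -0.1686, -1.7700)
new body rate ω' = (1.2307, 0.1831, -0.5770)
q⊗(0,ω) = (-0.7383938, 1.2237182, 0.2936502, -0.1762370)
q' = normalize(q + ½dt·q⊗(0,ω)) = (0.8139, 0.5763, -0.0293, -0.0683)
linear accel F/m = (4.4000, -7.4000, 4.8000)
new position p' = (0.0500, 1.3200, 0.1400)
new velocity v' = (1.9400, 0.4600, -1.1200)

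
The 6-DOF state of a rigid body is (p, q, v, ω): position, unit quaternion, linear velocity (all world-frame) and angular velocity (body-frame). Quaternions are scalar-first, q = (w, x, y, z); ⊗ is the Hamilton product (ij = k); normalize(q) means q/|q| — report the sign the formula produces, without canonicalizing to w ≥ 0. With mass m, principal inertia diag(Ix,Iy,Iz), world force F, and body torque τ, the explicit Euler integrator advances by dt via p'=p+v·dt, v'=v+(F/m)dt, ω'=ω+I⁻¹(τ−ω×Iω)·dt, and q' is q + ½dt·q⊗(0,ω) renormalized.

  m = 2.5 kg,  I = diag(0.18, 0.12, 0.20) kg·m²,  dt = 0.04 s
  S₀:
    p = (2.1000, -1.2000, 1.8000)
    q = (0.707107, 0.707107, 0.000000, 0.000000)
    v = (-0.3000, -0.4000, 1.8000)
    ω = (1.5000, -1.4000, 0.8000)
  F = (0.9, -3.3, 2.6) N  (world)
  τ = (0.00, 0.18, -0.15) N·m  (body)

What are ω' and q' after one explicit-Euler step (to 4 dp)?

precession coupling ω×(Iω) = (-0.0896, -0.0240, 0.1260)
α = I⁻¹(τ − ω×Iω) = (0.4978, 1.7000, -1.3800)
new body rate ω' = (1.5199, -1.3320, 0.7448)
q⊗(0,ω) = (-1.0606605, 1.0606605, -1.5556354, -0.4242642)
q' = normalize(q + ½dt·q⊗(0,ω)) = (0.6852, 0.7276, -0.0311, -0.0085)

ω' = (1.5199, -1.3320, 0.7448)
q' = (0.6852, 0.7276, -0.0311, -0.0085)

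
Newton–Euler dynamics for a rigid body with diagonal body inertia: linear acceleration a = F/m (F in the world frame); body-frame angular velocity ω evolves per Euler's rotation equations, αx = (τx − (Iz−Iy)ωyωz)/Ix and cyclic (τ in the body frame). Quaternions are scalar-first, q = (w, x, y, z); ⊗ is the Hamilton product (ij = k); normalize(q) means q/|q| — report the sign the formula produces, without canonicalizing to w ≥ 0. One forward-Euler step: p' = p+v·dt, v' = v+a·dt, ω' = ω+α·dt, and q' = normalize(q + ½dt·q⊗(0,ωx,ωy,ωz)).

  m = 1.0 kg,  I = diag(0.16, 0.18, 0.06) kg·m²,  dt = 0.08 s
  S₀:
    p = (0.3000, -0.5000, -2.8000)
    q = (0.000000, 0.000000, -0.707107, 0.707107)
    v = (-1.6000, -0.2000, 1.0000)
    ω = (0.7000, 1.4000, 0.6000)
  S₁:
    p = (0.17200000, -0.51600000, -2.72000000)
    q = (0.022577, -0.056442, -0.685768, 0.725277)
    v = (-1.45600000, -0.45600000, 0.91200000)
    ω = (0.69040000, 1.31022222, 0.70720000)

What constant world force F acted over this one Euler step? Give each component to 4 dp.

v₁ − v₀ = (0.14400000, -0.25600000, -0.08800000)
F = m·Δv/dt = (1.8000, -3.2000, -1.1000)

F = (1.8000, -3.2000, -1.1000)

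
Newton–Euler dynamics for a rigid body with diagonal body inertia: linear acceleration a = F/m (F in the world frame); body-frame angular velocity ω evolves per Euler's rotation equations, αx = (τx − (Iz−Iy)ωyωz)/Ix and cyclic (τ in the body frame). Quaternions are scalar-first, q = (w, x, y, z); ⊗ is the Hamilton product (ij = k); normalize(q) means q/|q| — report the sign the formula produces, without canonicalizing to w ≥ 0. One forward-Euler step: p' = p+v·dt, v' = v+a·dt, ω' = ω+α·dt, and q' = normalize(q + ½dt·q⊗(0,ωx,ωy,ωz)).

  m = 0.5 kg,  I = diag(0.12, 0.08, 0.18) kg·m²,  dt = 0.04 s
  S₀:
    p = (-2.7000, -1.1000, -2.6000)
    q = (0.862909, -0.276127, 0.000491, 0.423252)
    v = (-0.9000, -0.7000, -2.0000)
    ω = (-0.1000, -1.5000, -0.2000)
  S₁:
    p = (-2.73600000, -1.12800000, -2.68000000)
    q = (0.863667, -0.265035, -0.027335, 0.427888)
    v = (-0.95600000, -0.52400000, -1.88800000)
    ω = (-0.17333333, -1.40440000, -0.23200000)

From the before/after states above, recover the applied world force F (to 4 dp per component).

F = (-0.7000, 2.2000, 1.4000)

velocity change Δv = (-0.05600000, 0.17600000, 0.11200000)
m·(v₁−v₀)/dt = (-0.7000, 2.2000, 1.4000)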